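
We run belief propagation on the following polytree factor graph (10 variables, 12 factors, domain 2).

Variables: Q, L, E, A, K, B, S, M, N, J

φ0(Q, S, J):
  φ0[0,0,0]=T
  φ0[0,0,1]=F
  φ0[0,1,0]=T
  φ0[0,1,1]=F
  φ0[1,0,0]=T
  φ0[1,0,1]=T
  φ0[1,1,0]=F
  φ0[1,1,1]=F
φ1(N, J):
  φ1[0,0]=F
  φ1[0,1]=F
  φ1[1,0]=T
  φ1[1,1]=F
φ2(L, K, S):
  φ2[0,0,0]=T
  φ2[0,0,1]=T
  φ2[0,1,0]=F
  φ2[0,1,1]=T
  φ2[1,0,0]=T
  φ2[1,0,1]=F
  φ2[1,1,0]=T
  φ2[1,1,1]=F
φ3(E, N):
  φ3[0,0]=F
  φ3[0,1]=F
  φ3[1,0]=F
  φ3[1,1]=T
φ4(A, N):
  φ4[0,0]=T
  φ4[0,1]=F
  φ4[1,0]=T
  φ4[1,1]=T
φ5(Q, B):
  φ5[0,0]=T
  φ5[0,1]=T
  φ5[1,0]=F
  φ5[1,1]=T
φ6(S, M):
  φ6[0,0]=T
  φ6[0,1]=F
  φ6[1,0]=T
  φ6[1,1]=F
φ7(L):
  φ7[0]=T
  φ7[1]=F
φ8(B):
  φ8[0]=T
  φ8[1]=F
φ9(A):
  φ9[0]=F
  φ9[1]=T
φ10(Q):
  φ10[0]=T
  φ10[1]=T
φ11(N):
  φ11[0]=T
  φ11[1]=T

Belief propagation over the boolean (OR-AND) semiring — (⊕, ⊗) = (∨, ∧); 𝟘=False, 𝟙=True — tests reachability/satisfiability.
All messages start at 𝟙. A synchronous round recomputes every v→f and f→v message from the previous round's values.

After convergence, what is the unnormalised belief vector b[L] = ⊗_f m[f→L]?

b[L] = [T, F]

init: all messages = 𝟙 over 2 values
r1 m[φ0→Q] = [T, T]
r1 m[φ0→S] = [T, T]
r1 m[φ0→J] = [T, T]
r1 m[φ1→N] = [F, T]
r1 m[φ1→J] = [T, F]
r1 m[φ2→L] = [T, T]
r1 m[φ2→K] = [T, T]
r1 m[φ2→S] = [T, T]
r1 m[φ3→E] = [F, T]
r1 m[φ3→N] = [F, T]
r1 m[φ4→A] = [T, T]
r1 m[φ4→N] = [T, T]
r1 m[φ5→Q] = [T, T]
r1 m[φ5→B] = [T, T]
r1 m[φ6→S] = [T, T]
r1 m[φ6→M] = [T, F]
r1 m[φ7→L] = [T, F]
r1 m[φ8→B] = [T, F]
r1 m[φ9→A] = [F, T]
r1 m[φ10→Q] = [T, T]
r1 m[φ11→N] = [T, T]
r1 m[Q→φ0] = [T, T]
r1 m[Q→φ5] = [T, T]
r1 m[Q→φ10] = [T, T]
r1 m[L→φ2] = [T, T]
r1 m[L→φ7] = [T, T]
r1 m[E→φ3] = [T, T]
r1 m[A→φ4] = [T, T]
r1 m[A→φ9] = [T, T]
r1 m[K→φ2] = [T, T]
r1 m[B→φ5] = [T, T]
r1 m[B→φ8] = [T, T]
r1 m[S→φ0] = [T, T]
r1 m[S→φ2] = [T, T]
r1 m[S→φ6] = [T, T]
r1 m[M→φ6] = [T, T]
r1 m[N→φ1] = [T, T]
r1 m[N→φ3] = [T, T]
r1 m[N→φ4] = [T, T]
r1 m[N→φ11] = [T, T]
r1 m[J→φ0] = [T, T]
r1 m[J→φ1] = [T, T]
r2 m[φ0→Q] = [T, T]
r2 m[φ0→S] = [T, T]
r2 m[φ0→J] = [T, T]
r2 m[φ1→N] = [F, T]
r2 m[φ1→J] = [T, F]
r2 m[φ2→L] = [T, T]
r2 m[φ2→K] = [T, T]
r2 m[φ2→S] = [T, T]
r2 m[φ3→E] = [F, T]
r2 m[φ3→N] = [F, T]
r2 m[φ4→A] = [T, T]
r2 m[φ4→N] = [T, T]
r2 m[φ5→Q] = [T, T]
r2 m[φ5→B] = [T, T]
r2 m[φ6→S] = [T, T]
r2 m[φ6→M] = [T, F]
r2 m[φ7→L] = [T, F]
r2 m[φ8→B] = [T, F]
r2 m[φ9→A] = [F, T]
r2 m[φ10→Q] = [T, T]
r2 m[φ11→N] = [T, T]
r2 m[Q→φ0] = [T, T]
r2 m[Q→φ5] = [T, T]
r2 m[Q→φ10] = [T, T]
r2 m[L→φ2] = [T, F]
r2 m[L→φ7] = [T, T]
r2 m[E→φ3] = [T, T]
r2 m[A→φ4] = [F, T]
r2 m[A→φ9] = [T, T]
r2 m[K→φ2] = [T, T]
r2 m[B→φ5] = [T, F]
r2 m[B→φ8] = [T, T]
r2 m[S→φ0] = [T, T]
r2 m[S→φ2] = [T, T]
r2 m[S→φ6] = [T, T]
r2 m[M→φ6] = [T, T]
r2 m[N→φ1] = [F, T]
r2 m[N→φ3] = [F, T]
r2 m[N→φ4] = [F, T]
r2 m[N→φ11] = [F, T]
r2 m[J→φ0] = [T, F]
r2 m[J→φ1] = [T, T]
r3 m[φ0→Q] = [T, T]
r3 m[φ0→S] = [T, T]
r3 m[φ0→J] = [T, T]
r3 m[φ1→N] = [F, T]
r3 m[φ1→J] = [T, F]
r3 m[φ2→L] = [T, T]
r3 m[φ2→K] = [T, T]
r3 m[φ2→S] = [T, T]
r3 m[φ3→E] = [F, T]
r3 m[φ3→N] = [F, T]
r3 m[φ4→A] = [F, T]
r3 m[φ4→N] = [T, T]
r3 m[φ5→Q] = [T, F]
r3 m[φ5→B] = [T, T]
r3 m[φ6→S] = [T, T]
r3 m[φ6→M] = [T, F]
r3 m[φ7→L] = [T, F]
r3 m[φ8→B] = [T, F]
r3 m[φ9→A] = [F, T]
r3 m[φ10→Q] = [T, T]
r3 m[φ11→N] = [T, T]
r3 m[Q→φ0] = [T, T]
r3 m[Q→φ5] = [T, T]
r3 m[Q→φ10] = [T, T]
r3 m[L→φ2] = [T, F]
r3 m[L→φ7] = [T, T]
r3 m[E→φ3] = [T, T]
r3 m[A→φ4] = [F, T]
r3 m[A→φ9] = [T, T]
r3 m[K→φ2] = [T, T]
r3 m[B→φ5] = [T, F]
r3 m[B→φ8] = [T, T]
r3 m[S→φ0] = [T, T]
r3 m[S→φ2] = [T, T]
r3 m[S→φ6] = [T, T]
r3 m[M→φ6] = [T, T]
r3 m[N→φ1] = [F, T]
r3 m[N→φ3] = [F, T]
r3 m[N→φ4] = [F, T]
r3 m[N→φ11] = [F, T]
r3 m[J→φ0] = [T, F]
r3 m[J→φ1] = [T, T]
r4 m[φ0→Q] = [T, T]
r4 m[φ0→S] = [T, T]
r4 m[φ0→J] = [T, T]
r4 m[φ1→N] = [F, T]
r4 m[φ1→J] = [T, F]
r4 m[φ2→L] = [T, T]
r4 m[φ2→K] = [T, T]
r4 m[φ2→S] = [T, T]
r4 m[φ3→E] = [F, T]
r4 m[φ3→N] = [F, T]
r4 m[φ4→A] = [F, T]
r4 m[φ4→N] = [T, T]
r4 m[φ5→Q] = [T, F]
r4 m[φ5→B] = [T, T]
r4 m[φ6→S] = [T, T]
r4 m[φ6→M] = [T, F]
r4 m[φ7→L] = [T, F]
r4 m[φ8→B] = [T, F]
r4 m[φ9→A] = [F, T]
r4 m[φ10→Q] = [T, T]
r4 m[φ11→N] = [T, T]
r4 m[Q→φ0] = [T, F]
r4 m[Q→φ5] = [T, T]
r4 m[Q→φ10] = [T, F]
r4 m[L→φ2] = [T, F]
r4 m[L→φ7] = [T, T]
r4 m[E→φ3] = [T, T]
r4 m[A→φ4] = [F, T]
r4 m[A→φ9] = [F, T]
r4 m[K→φ2] = [T, T]
r4 m[B→φ5] = [T, F]
r4 m[B→φ8] = [T, T]
r4 m[S→φ0] = [T, T]
r4 m[S→φ2] = [T, T]
r4 m[S→φ6] = [T, T]
r4 m[M→φ6] = [T, T]
r4 m[N→φ1] = [F, T]
r4 m[N→φ3] = [F, T]
r4 m[N→φ4] = [F, T]
r4 m[N→φ11] = [F, T]
r4 m[J→φ0] = [T, F]
r4 m[J→φ1] = [T, T]
r5 m[φ0→Q] = [T, T]
r5 m[φ0→S] = [T, T]
r5 m[φ0→J] = [T, F]
r5 m[φ1→N] = [F, T]
r5 m[φ1→J] = [T, F]
r5 m[φ2→L] = [T, T]
r5 m[φ2→K] = [T, T]
r5 m[φ2→S] = [T, T]
r5 m[φ3→E] = [F, T]
r5 m[φ3→N] = [F, T]
r5 m[φ4→A] = [F, T]
r5 m[φ4→N] = [T, T]
r5 m[φ5→Q] = [T, F]
r5 m[φ5→B] = [T, T]
r5 m[φ6→S] = [T, T]
r5 m[φ6→M] = [T, F]
r5 m[φ7→L] = [T, F]
r5 m[φ8→B] = [T, F]
r5 m[φ9→A] = [F, T]
r5 m[φ10→Q] = [T, T]
r5 m[φ11→N] = [T, T]
r5 m[Q→φ0] = [T, F]
r5 m[Q→φ5] = [T, T]
r5 m[Q→φ10] = [T, F]
r5 m[L→φ2] = [T, F]
r5 m[L→φ7] = [T, T]
r5 m[E→φ3] = [T, T]
r5 m[A→φ4] = [F, T]
r5 m[A→φ9] = [F, T]
r5 m[K→φ2] = [T, T]
r5 m[B→φ5] = [T, F]
r5 m[B→φ8] = [T, T]
r5 m[S→φ0] = [T, T]
r5 m[S→φ2] = [T, T]
r5 m[S→φ6] = [T, T]
r5 m[M→φ6] = [T, T]
r5 m[N→φ1] = [F, T]
r5 m[N→φ3] = [F, T]
r5 m[N→φ4] = [F, T]
r5 m[N→φ11] = [F, T]
r5 m[J→φ0] = [T, F]
r5 m[J→φ1] = [T, T]
r6 m[φ0→Q] = [T, T]
r6 m[φ0→S] = [T, T]
r6 m[φ0→J] = [T, F]
r6 m[φ1→N] = [F, T]
r6 m[φ1→J] = [T, F]
r6 m[φ2→L] = [T, T]
r6 m[φ2→K] = [T, T]
r6 m[φ2→S] = [T, T]
r6 m[φ3→E] = [F, T]
r6 m[φ3→N] = [F, T]
r6 m[φ4→A] = [F, T]
r6 m[φ4→N] = [T, T]
r6 m[φ5→Q] = [T, F]
r6 m[φ5→B] = [T, T]
r6 m[φ6→S] = [T, T]
r6 m[φ6→M] = [T, F]
r6 m[φ7→L] = [T, F]
r6 m[φ8→B] = [T, F]
r6 m[φ9→A] = [F, T]
r6 m[φ10→Q] = [T, T]
r6 m[φ11→N] = [T, T]
r6 m[Q→φ0] = [T, F]
r6 m[Q→φ5] = [T, T]
r6 m[Q→φ10] = [T, F]
r6 m[L→φ2] = [T, F]
r6 m[L→φ7] = [T, T]
r6 m[E→φ3] = [T, T]
r6 m[A→φ4] = [F, T]
r6 m[A→φ9] = [F, T]
r6 m[K→φ2] = [T, T]
r6 m[B→φ5] = [T, F]
r6 m[B→φ8] = [T, T]
r6 m[S→φ0] = [T, T]
r6 m[S→φ2] = [T, T]
r6 m[S→φ6] = [T, T]
r6 m[M→φ6] = [T, T]
r6 m[N→φ1] = [F, T]
r6 m[N→φ3] = [F, T]
r6 m[N→φ4] = [F, T]
r6 m[N→φ11] = [F, T]
r6 m[J→φ0] = [T, F]
r6 m[J→φ1] = [T, F]
r7 m[φ0→Q] = [T, T]
r7 m[φ0→S] = [T, T]
r7 m[φ0→J] = [T, F]
r7 m[φ1→N] = [F, T]
r7 m[φ1→J] = [T, F]
r7 m[φ2→L] = [T, T]
r7 m[φ2→K] = [T, T]
r7 m[φ2→S] = [T, T]
r7 m[φ3→E] = [F, T]
r7 m[φ3→N] = [F, T]
r7 m[φ4→A] = [F, T]
r7 m[φ4→N] = [T, T]
r7 m[φ5→Q] = [T, F]
r7 m[φ5→B] = [T, T]
r7 m[φ6→S] = [T, T]
r7 m[φ6→M] = [T, F]
r7 m[φ7→L] = [T, F]
r7 m[φ8→B] = [T, F]
r7 m[φ9→A] = [F, T]
r7 m[φ10→Q] = [T, T]
r7 m[φ11→N] = [T, T]
r7 m[Q→φ0] = [T, F]
r7 m[Q→φ5] = [T, T]
r7 m[Q→φ10] = [T, F]
r7 m[L→φ2] = [T, F]
r7 m[L→φ7] = [T, T]
r7 m[E→φ3] = [T, T]
r7 m[A→φ4] = [F, T]
r7 m[A→φ9] = [F, T]
r7 m[K→φ2] = [T, T]
r7 m[B→φ5] = [T, F]
r7 m[B→φ8] = [T, T]
r7 m[S→φ0] = [T, T]
r7 m[S→φ2] = [T, T]
r7 m[S→φ6] = [T, T]
r7 m[M→φ6] = [T, T]
r7 m[N→φ1] = [F, T]
r7 m[N→φ3] = [F, T]
r7 m[N→φ4] = [F, T]
r7 m[N→φ11] = [F, T]
r7 m[J→φ0] = [T, F]
r7 m[J→φ1] = [T, F]
fixed point reached at round 7
b[L] = ⊗ incoming = [T, F]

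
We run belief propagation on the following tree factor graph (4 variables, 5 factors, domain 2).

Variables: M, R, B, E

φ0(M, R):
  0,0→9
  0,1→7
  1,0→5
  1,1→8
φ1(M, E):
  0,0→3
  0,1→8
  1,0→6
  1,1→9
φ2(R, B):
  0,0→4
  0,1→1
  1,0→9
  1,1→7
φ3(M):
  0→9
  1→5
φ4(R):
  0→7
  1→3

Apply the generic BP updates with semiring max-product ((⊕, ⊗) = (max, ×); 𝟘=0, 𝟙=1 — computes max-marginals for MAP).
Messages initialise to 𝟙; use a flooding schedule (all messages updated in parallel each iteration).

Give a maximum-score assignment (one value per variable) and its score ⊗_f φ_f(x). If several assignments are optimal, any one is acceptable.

assignment: (M=0, R=0, B=0, E=1); score = 18144

init: all messages = 𝟙 over 2 values
r1 m[φ0→M] = [9, 8]
r1 m[φ0→R] = [9, 8]
r1 m[φ1→M] = [8, 9]
r1 m[φ1→E] = [6, 9]
r1 m[φ2→R] = [4, 9]
r1 m[φ2→B] = [9, 7]
r1 m[φ3→M] = [9, 5]
r1 m[φ4→R] = [7, 3]
r1 m[M→φ0] = [1, 1]
r1 m[M→φ1] = [1, 1]
r1 m[M→φ3] = [1, 1]
r1 m[R→φ0] = [1, 1]
r1 m[R→φ2] = [1, 1]
r1 m[R→φ4] = [1, 1]
r1 m[B→φ2] = [1, 1]
r1 m[E→φ1] = [1, 1]
r2 m[φ0→M] = [9, 8]
r2 m[φ0→R] = [9, 8]
r2 m[φ1→M] = [8, 9]
r2 m[φ1→E] = [6, 9]
r2 m[φ2→R] = [4, 9]
r2 m[φ2→B] = [9, 7]
r2 m[φ3→M] = [9, 5]
r2 m[φ4→R] = [7, 3]
r2 m[M→φ0] = [72, 45]
r2 m[M→φ1] = [81, 40]
r2 m[M→φ3] = [72, 72]
r2 m[R→φ0] = [28, 27]
r2 m[R→φ2] = [63, 24]
r2 m[R→φ4] = [36, 72]
r2 m[B→φ2] = [1, 1]
r2 m[E→φ1] = [1, 1]
r3 m[φ0→M] = [252, 216]
r3 m[φ0→R] = [648, 504]
r3 m[φ1→M] = [8, 9]
r3 m[φ1→E] = [243, 648]
r3 m[φ2→R] = [4, 9]
r3 m[φ2→B] = [252, 168]
r3 m[φ3→M] = [9, 5]
r3 m[φ4→R] = [7, 3]
r3 m[M→φ0] = [72, 45]
r3 m[M→φ1] = [81, 40]
r3 m[M→φ3] = [72, 72]
r3 m[R→φ0] = [28, 27]
r3 m[R→φ2] = [63, 24]
r3 m[R→φ4] = [36, 72]
r3 m[B→φ2] = [1, 1]
r3 m[E→φ1] = [1, 1]
r4 m[φ0→M] = [252, 216]
r4 m[φ0→R] = [648, 504]
r4 m[φ1→M] = [8, 9]
r4 m[φ1→E] = [243, 648]
r4 m[φ2→R] = [4, 9]
r4 m[φ2→B] = [252, 168]
r4 m[φ3→M] = [9, 5]
r4 m[φ4→R] = [7, 3]
r4 m[M→φ0] = [72, 45]
r4 m[M→φ1] = [2268, 1080]
r4 m[M→φ3] = [2016, 1944]
r4 m[R→φ0] = [28, 27]
r4 m[R→φ2] = [4536, 1512]
r4 m[R→φ4] = [2592, 4536]
r4 m[B→φ2] = [1, 1]
r4 m[E→φ1] = [1, 1]
r5 m[φ0→M] = [252, 216]
r5 m[φ0→R] = [648, 504]
r5 m[φ1→M] = [8, 9]
r5 m[φ1→E] = [6804, 18144]
r5 m[φ2→R] = [4, 9]
r5 m[φ2→B] = [18144, 10584]
r5 m[φ3→M] = [9, 5]
r5 m[φ4→R] = [7, 3]
r5 m[M→φ0] = [72, 45]
r5 m[M→φ1] = [2268, 1080]
r5 m[M→φ3] = [2016, 1944]
r5 m[R→φ0] = [28, 27]
r5 m[R→φ2] = [4536, 1512]
r5 m[R→φ4] = [2592, 4536]
r5 m[B→φ2] = [1, 1]
r5 m[E→φ1] = [1, 1]
r6 m[φ0→M] = [252, 216]
r6 m[φ0→R] = [648, 504]
r6 m[φ1→M] = [8, 9]
r6 m[φ1→E] = [6804, 18144]
r6 m[φ2→R] = [4, 9]
r6 m[φ2→B] = [18144, 10584]
r6 m[φ3→M] = [9, 5]
r6 m[φ4→R] = [7, 3]
r6 m[M→φ0] = [72, 45]
r6 m[M→φ1] = [2268, 1080]
r6 m[M→φ3] = [2016, 1944]
r6 m[R→φ0] = [28, 27]
r6 m[R→φ2] = [4536, 1512]
r6 m[R→φ4] = [2592, 4536]
r6 m[B→φ2] = [1, 1]
r6 m[E→φ1] = [1, 1]
fixed point reached at round 6
traceback from M: (M=0, R=0, B=0, E=1), score=18144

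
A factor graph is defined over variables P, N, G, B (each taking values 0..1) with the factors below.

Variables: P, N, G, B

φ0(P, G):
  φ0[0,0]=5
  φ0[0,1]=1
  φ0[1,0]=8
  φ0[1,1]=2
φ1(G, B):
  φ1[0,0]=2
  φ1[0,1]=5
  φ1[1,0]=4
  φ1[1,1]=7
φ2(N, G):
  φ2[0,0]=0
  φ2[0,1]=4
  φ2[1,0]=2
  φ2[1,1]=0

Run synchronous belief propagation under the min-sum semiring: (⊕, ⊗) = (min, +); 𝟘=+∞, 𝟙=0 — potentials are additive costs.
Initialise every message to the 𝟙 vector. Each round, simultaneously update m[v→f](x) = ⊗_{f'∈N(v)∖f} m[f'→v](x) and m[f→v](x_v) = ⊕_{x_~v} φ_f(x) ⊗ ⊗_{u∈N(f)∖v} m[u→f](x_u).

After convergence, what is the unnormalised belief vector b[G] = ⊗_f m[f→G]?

b[G] = [7, 5]

init: all messages = 𝟙 over 2 values
r1 m[φ0→P] = [1, 2]
r1 m[φ0→G] = [5, 1]
r1 m[φ1→G] = [2, 4]
r1 m[φ1→B] = [2, 5]
r1 m[φ2→N] = [0, 0]
r1 m[φ2→G] = [0, 0]
r1 m[P→φ0] = [0, 0]
r1 m[N→φ2] = [0, 0]
r1 m[G→φ0] = [0, 0]
r1 m[G→φ1] = [0, 0]
r1 m[G→φ2] = [0, 0]
r1 m[B→φ1] = [0, 0]
r2 m[φ0→P] = [1, 2]
r2 m[φ0→G] = [5, 1]
r2 m[φ1→G] = [2, 4]
r2 m[φ1→B] = [2, 5]
r2 m[φ2→N] = [0, 0]
r2 m[φ2→G] = [0, 0]
r2 m[P→φ0] = [0, 0]
r2 m[N→φ2] = [0, 0]
r2 m[G→φ0] = [2, 4]
r2 m[G→φ1] = [5, 1]
r2 m[G→φ2] = [7, 5]
r2 m[B→φ1] = [0, 0]
r3 m[φ0→P] = [5, 6]
r3 m[φ0→G] = [5, 1]
r3 m[φ1→G] = [2, 4]
r3 m[φ1→B] = [5, 8]
r3 m[φ2→N] = [7, 5]
r3 m[φ2→G] = [0, 0]
r3 m[P→φ0] = [0, 0]
r3 m[N→φ2] = [0, 0]
r3 m[G→φ0] = [2, 4]
r3 m[G→φ1] = [5, 1]
r3 m[G→φ2] = [7, 5]
r3 m[B→φ1] = [0, 0]
r4 m[φ0→P] = [5, 6]
r4 m[φ0→G] = [5, 1]
r4 m[φ1→G] = [2, 4]
r4 m[φ1→B] = [5, 8]
r4 m[φ2→N] = [7, 5]
r4 m[φ2→G] = [0, 0]
r4 m[P→φ0] = [0, 0]
r4 m[N→φ2] = [0, 0]
r4 m[G→φ0] = [2, 4]
r4 m[G→φ1] = [5, 1]
r4 m[G→φ2] = [7, 5]
r4 m[B→φ1] = [0, 0]
fixed point reached at round 4
b[G] = ⊗ incoming = [7, 5]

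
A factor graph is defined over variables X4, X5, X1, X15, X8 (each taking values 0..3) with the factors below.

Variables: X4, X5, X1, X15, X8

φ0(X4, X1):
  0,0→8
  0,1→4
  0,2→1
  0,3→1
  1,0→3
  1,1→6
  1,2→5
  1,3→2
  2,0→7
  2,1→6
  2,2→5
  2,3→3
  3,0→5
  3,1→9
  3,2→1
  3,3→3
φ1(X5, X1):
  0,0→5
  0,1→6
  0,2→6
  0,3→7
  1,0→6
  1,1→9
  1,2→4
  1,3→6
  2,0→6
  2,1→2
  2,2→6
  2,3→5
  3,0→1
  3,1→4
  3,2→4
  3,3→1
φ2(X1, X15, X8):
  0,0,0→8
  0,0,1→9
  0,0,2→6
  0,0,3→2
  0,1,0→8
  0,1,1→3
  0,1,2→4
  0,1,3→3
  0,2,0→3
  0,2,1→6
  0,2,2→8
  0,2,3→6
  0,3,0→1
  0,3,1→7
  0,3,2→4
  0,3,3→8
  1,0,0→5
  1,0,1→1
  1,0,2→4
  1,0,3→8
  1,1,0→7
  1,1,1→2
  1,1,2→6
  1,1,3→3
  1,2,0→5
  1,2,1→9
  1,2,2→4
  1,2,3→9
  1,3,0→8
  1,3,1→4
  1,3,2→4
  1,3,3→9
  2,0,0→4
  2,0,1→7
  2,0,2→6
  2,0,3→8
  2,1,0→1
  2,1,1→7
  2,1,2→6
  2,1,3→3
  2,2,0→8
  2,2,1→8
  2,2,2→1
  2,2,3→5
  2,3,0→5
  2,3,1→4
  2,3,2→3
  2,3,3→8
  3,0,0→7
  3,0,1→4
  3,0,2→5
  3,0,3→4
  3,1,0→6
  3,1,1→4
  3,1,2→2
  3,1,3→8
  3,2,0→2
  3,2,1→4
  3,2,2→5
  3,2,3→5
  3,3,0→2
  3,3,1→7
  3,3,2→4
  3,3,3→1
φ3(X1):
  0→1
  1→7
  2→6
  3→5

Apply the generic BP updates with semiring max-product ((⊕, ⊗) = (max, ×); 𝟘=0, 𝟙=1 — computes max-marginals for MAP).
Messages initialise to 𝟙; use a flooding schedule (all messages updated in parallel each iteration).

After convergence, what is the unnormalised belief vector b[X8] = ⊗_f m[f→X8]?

b[X8] = [4536, 5103, 3402, 5103]

init: all messages = 𝟙 over 4 values
r1 m[φ0→X4] = [8, 6, 7, 9]
r1 m[φ0→X1] = [8, 9, 5, 3]
r1 m[φ1→X5] = [7, 9, 6, 4]
r1 m[φ1→X1] = [6, 9, 6, 7]
r1 m[φ2→X1] = [9, 9, 8, 8]
r1 m[φ2→X15] = [9, 8, 9, 9]
r1 m[φ2→X8] = [8, 9, 8, 9]
r1 m[φ3→X1] = [1, 7, 6, 5]
r1 m[X4→φ0] = [1, 1, 1, 1]
r1 m[X5→φ1] = [1, 1, 1, 1]
r1 m[X1→φ0] = [1, 1, 1, 1]
r1 m[X1→φ1] = [1, 1, 1, 1]
r1 m[X1→φ2] = [1, 1, 1, 1]
r1 m[X1→φ3] = [1, 1, 1, 1]
r1 m[X15→φ2] = [1, 1, 1, 1]
r1 m[X8→φ2] = [1, 1, 1, 1]
r2 m[φ0→X4] = [8, 6, 7, 9]
r2 m[φ0→X1] = [8, 9, 5, 3]
r2 m[φ1→X5] = [7, 9, 6, 4]
r2 m[φ1→X1] = [6, 9, 6, 7]
r2 m[φ2→X1] = [9, 9, 8, 8]
r2 m[φ2→X15] = [9, 8, 9, 9]
r2 m[φ2→X8] = [8, 9, 8, 9]
r2 m[φ3→X1] = [1, 7, 6, 5]
r2 m[X4→φ0] = [1, 1, 1, 1]
r2 m[X5→φ1] = [1, 1, 1, 1]
r2 m[X1→φ0] = [54, 567, 288, 280]
r2 m[X1→φ1] = [72, 567, 240, 120]
r2 m[X1→φ2] = [48, 567, 180, 105]
r2 m[X1→φ3] = [432, 729, 240, 168]
r2 m[X15→φ2] = [1, 1, 1, 1]
r2 m[X8→φ2] = [1, 1, 1, 1]
r3 m[φ0→X4] = [2268, 3402, 3402, 5103]
r3 m[φ0→X1] = [8, 9, 5, 3]
r3 m[φ1→X5] = [3402, 5103, 1440, 2268]
r3 m[φ1→X1] = [6, 9, 6, 7]
r3 m[φ2→X1] = [9, 9, 8, 8]
r3 m[φ2→X15] = [4536, 3969, 5103, 5103]
r3 m[φ2→X8] = [4536, 5103, 3402, 5103]
r3 m[φ3→X1] = [1, 7, 6, 5]
r3 m[X4→φ0] = [1, 1, 1, 1]
r3 m[X5→φ1] = [1, 1, 1, 1]
r3 m[X1→φ0] = [54, 567, 288, 280]
r3 m[X1→φ1] = [72, 567, 240, 120]
r3 m[X1→φ2] = [48, 567, 180, 105]
r3 m[X1→φ3] = [432, 729, 240, 168]
r3 m[X15→φ2] = [1, 1, 1, 1]
r3 m[X8→φ2] = [1, 1, 1, 1]
r4 m[φ0→X4] = [2268, 3402, 3402, 5103]
r4 m[φ0→X1] = [8, 9, 5, 3]
r4 m[φ1→X5] = [3402, 5103, 1440, 2268]
r4 m[φ1→X1] = [6, 9, 6, 7]
r4 m[φ2→X1] = [9, 9, 8, 8]
r4 m[φ2→X15] = [4536, 3969, 5103, 5103]
r4 m[φ2→X8] = [4536, 5103, 3402, 5103]
r4 m[φ3→X1] = [1, 7, 6, 5]
r4 m[X4→φ0] = [1, 1, 1, 1]
r4 m[X5→φ1] = [1, 1, 1, 1]
r4 m[X1→φ0] = [54, 567, 288, 280]
r4 m[X1→φ1] = [72, 567, 240, 120]
r4 m[X1→φ2] = [48, 567, 180, 105]
r4 m[X1→φ3] = [432, 729, 240, 168]
r4 m[X15→φ2] = [1, 1, 1, 1]
r4 m[X8→φ2] = [1, 1, 1, 1]
fixed point reached at round 4
b[X8] = ⊗ incoming = [4536, 5103, 3402, 5103]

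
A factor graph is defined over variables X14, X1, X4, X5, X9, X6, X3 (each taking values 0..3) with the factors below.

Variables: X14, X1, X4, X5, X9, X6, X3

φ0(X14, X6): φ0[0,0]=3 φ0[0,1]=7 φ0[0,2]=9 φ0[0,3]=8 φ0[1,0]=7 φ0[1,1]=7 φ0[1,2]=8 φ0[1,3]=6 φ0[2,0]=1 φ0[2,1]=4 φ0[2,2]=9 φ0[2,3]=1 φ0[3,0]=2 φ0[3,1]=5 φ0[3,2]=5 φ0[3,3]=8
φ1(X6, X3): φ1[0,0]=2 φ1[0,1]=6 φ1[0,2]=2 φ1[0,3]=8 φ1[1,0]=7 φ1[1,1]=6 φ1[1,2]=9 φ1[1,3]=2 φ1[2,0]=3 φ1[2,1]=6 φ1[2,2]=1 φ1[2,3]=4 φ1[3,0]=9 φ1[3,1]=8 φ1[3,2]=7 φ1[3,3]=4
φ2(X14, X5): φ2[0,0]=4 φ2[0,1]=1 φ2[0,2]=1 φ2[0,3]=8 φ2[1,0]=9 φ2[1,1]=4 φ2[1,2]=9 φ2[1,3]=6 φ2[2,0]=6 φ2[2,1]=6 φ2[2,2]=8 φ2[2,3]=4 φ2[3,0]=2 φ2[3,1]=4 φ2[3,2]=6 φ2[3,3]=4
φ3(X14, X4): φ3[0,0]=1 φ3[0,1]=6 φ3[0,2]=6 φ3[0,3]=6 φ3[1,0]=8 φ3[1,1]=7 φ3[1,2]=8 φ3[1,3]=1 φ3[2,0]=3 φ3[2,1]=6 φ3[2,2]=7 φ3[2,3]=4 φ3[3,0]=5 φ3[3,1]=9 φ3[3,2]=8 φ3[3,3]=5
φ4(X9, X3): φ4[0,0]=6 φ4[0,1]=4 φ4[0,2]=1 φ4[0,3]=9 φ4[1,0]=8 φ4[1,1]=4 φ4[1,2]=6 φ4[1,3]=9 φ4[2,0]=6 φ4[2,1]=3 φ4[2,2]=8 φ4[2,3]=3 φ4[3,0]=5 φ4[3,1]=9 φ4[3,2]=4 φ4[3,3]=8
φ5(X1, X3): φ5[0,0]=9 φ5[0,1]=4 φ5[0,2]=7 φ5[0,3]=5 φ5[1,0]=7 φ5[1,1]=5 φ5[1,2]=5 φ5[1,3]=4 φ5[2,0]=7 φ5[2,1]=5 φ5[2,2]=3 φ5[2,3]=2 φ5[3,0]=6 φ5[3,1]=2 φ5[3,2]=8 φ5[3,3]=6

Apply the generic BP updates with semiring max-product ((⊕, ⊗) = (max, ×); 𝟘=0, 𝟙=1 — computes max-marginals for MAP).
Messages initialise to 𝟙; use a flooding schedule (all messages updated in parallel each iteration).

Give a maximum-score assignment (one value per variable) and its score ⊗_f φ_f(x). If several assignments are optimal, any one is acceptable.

assignment: (X14=1, X1=3, X4=0, X5=0, X9=2, X6=1, X3=2); score = 290304

init: all messages = 𝟙 over 4 values
r1 m[φ0→X14] = [9, 8, 9, 8]
r1 m[φ0→X6] = [7, 7, 9, 8]
r1 m[φ1→X6] = [8, 9, 6, 9]
r1 m[φ1→X3] = [9, 8, 9, 8]
r1 m[φ2→X14] = [8, 9, 8, 6]
r1 m[φ2→X5] = [9, 6, 9, 8]
r1 m[φ3→X14] = [6, 8, 7, 9]
r1 m[φ3→X4] = [8, 9, 8, 6]
r1 m[φ4→X9] = [9, 9, 8, 9]
r1 m[φ4→X3] = [8, 9, 8, 9]
r1 m[φ5→X1] = [9, 7, 7, 8]
r1 m[φ5→X3] = [9, 5, 8, 6]
r1 m[X14→φ0] = [1, 1, 1, 1]
r1 m[X14→φ2] = [1, 1, 1, 1]
r1 m[X14→φ3] = [1, 1, 1, 1]
r1 m[X1→φ5] = [1, 1, 1, 1]
r1 m[X4→φ3] = [1, 1, 1, 1]
r1 m[X5→φ2] = [1, 1, 1, 1]
r1 m[X9→φ4] = [1, 1, 1, 1]
r1 m[X6→φ0] = [1, 1, 1, 1]
r1 m[X6→φ1] = [1, 1, 1, 1]
r1 m[X3→φ1] = [1, 1, 1, 1]
r1 m[X3→φ4] = [1, 1, 1, 1]
r1 m[X3→φ5] = [1, 1, 1, 1]
r2 m[φ0→X14] = [9, 8, 9, 8]
r2 m[φ0→X6] = [7, 7, 9, 8]
r2 m[φ1→X6] = [8, 9, 6, 9]
r2 m[φ1→X3] = [9, 8, 9, 8]
r2 m[φ2→X14] = [8, 9, 8, 6]
r2 m[φ2→X5] = [9, 6, 9, 8]
r2 m[φ3→X14] = [6, 8, 7, 9]
r2 m[φ3→X4] = [8, 9, 8, 6]
r2 m[φ4→X9] = [9, 9, 8, 9]
r2 m[φ4→X3] = [8, 9, 8, 9]
r2 m[φ5→X1] = [9, 7, 7, 8]
r2 m[φ5→X3] = [9, 5, 8, 6]
r2 m[X14→φ0] = [48, 72, 56, 54]
r2 m[X14→φ2] = [54, 64, 63, 72]
r2 m[X14→φ3] = [72, 72, 72, 48]
r2 m[X1→φ5] = [1, 1, 1, 1]
r2 m[X4→φ3] = [1, 1, 1, 1]
r2 m[X5→φ2] = [1, 1, 1, 1]
r2 m[X9→φ4] = [1, 1, 1, 1]
r2 m[X6→φ0] = [8, 9, 6, 9]
r2 m[X6→φ1] = [7, 7, 9, 8]
r2 m[X3→φ1] = [72, 45, 64, 54]
r2 m[X3→φ4] = [81, 40, 72, 48]
r2 m[X3→φ5] = [72, 72, 72, 72]
r3 m[φ0→X14] = [72, 63, 54, 72]
r3 m[φ0→X6] = [504, 504, 576, 432]
r3 m[φ1→X6] = [432, 576, 270, 648]
r3 m[φ1→X3] = [72, 64, 63, 56]
r3 m[φ2→X14] = [8, 9, 8, 6]
r3 m[φ2→X5] = [576, 378, 576, 432]
r3 m[φ3→X14] = [6, 8, 7, 9]
r3 m[φ3→X4] = [576, 504, 576, 432]
r3 m[φ4→X9] = [486, 648, 576, 405]
r3 m[φ4→X3] = [8, 9, 8, 9]
r3 m[φ5→X1] = [648, 504, 504, 576]
r3 m[φ5→X3] = [9, 5, 8, 6]
r3 m[X14→φ0] = [48, 72, 56, 54]
r3 m[X14→φ2] = [54, 64, 63, 72]
r3 m[X14→φ3] = [72, 72, 72, 48]
r3 m[X1→φ5] = [1, 1, 1, 1]
r3 m[X4→φ3] = [1, 1, 1, 1]
r3 m[X5→φ2] = [1, 1, 1, 1]
r3 m[X9→φ4] = [1, 1, 1, 1]
r3 m[X6→φ0] = [8, 9, 6, 9]
r3 m[X6→φ1] = [7, 7, 9, 8]
r3 m[X3→φ1] = [72, 45, 64, 54]
r3 m[X3→φ4] = [81, 40, 72, 48]
r3 m[X3→φ5] = [72, 72, 72, 72]
r4 m[φ0→X14] = [72, 63, 54, 72]
r4 m[φ0→X6] = [504, 504, 576, 432]
r4 m[φ1→X6] = [432, 576, 270, 648]
r4 m[φ1→X3] = [72, 64, 63, 56]
r4 m[φ2→X14] = [8, 9, 8, 6]
r4 m[φ2→X5] = [576, 378, 576, 432]
r4 m[φ3→X14] = [6, 8, 7, 9]
r4 m[φ3→X4] = [576, 504, 576, 432]
r4 m[φ4→X9] = [486, 648, 576, 405]
r4 m[φ4→X3] = [8, 9, 8, 9]
r4 m[φ5→X1] = [648, 504, 504, 576]
r4 m[φ5→X3] = [9, 5, 8, 6]
r4 m[X14→φ0] = [48, 72, 56, 54]
r4 m[X14→φ2] = [432, 504, 378, 648]
r4 m[X14→φ3] = [576, 567, 432, 432]
r4 m[X1→φ5] = [1, 1, 1, 1]
r4 m[X4→φ3] = [1, 1, 1, 1]
r4 m[X5→φ2] = [1, 1, 1, 1]
r4 m[X9→φ4] = [1, 1, 1, 1]
r4 m[X6→φ0] = [432, 576, 270, 648]
r4 m[X6→φ1] = [504, 504, 576, 432]
r4 m[X3→φ1] = [72, 45, 64, 54]
r4 m[X3→φ4] = [648, 320, 504, 336]
r4 m[X3→φ5] = [576, 576, 504, 504]
r5 m[φ0→X14] = [5184, 4032, 2430, 5184]
r5 m[φ0→X6] = [504, 504, 576, 432]
r5 m[φ1→X6] = [432, 576, 270, 648]
r5 m[φ1→X3] = [3888, 3456, 4536, 4032]
r5 m[φ2→X14] = [8, 9, 8, 6]
r5 m[φ2→X5] = [4536, 2592, 4536, 3456]
r5 m[φ3→X14] = [6, 8, 7, 9]
r5 m[φ3→X4] = [4536, 3969, 4536, 3456]
r5 m[φ4→X9] = [3888, 5184, 4032, 3240]
r5 m[φ4→X3] = [8, 9, 8, 9]
r5 m[φ5→X1] = [5184, 4032, 4032, 4032]
r5 m[φ5→X3] = [9, 5, 8, 6]
r5 m[X14→φ0] = [48, 72, 56, 54]
r5 m[X14→φ2] = [432, 504, 378, 648]
r5 m[X14→φ3] = [576, 567, 432, 432]
r5 m[X1→φ5] = [1, 1, 1, 1]
r5 m[X4→φ3] = [1, 1, 1, 1]
r5 m[X5→φ2] = [1, 1, 1, 1]
r5 m[X9→φ4] = [1, 1, 1, 1]
r5 m[X6→φ0] = [432, 576, 270, 648]
r5 m[X6→φ1] = [504, 504, 576, 432]
r5 m[X3→φ1] = [72, 45, 64, 54]
r5 m[X3→φ4] = [648, 320, 504, 336]
r5 m[X3→φ5] = [576, 576, 504, 504]
r6 m[φ0→X14] = [5184, 4032, 2430, 5184]
r6 m[φ0→X6] = [504, 504, 576, 432]
r6 m[φ1→X6] = [432, 576, 270, 648]
r6 m[φ1→X3] = [3888, 3456, 4536, 4032]
r6 m[φ2→X14] = [8, 9, 8, 6]
r6 m[φ2→X5] = [4536, 2592, 4536, 3456]
r6 m[φ3→X14] = [6, 8, 7, 9]
r6 m[φ3→X4] = [4536, 3969, 4536, 3456]
r6 m[φ4→X9] = [3888, 5184, 4032, 3240]
r6 m[φ4→X3] = [8, 9, 8, 9]
r6 m[φ5→X1] = [5184, 4032, 4032, 4032]
r6 m[φ5→X3] = [9, 5, 8, 6]
r6 m[X14→φ0] = [48, 72, 56, 54]
r6 m[X14→φ2] = [31104, 32256, 17010, 46656]
r6 m[X14→φ3] = [41472, 36288, 19440, 31104]
r6 m[X1→φ5] = [1, 1, 1, 1]
r6 m[X4→φ3] = [1, 1, 1, 1]
r6 m[X5→φ2] = [1, 1, 1, 1]
r6 m[X9→φ4] = [1, 1, 1, 1]
r6 m[X6→φ0] = [432, 576, 270, 648]
r6 m[X6→φ1] = [504, 504, 576, 432]
r6 m[X3→φ1] = [72, 45, 64, 54]
r6 m[X3→φ4] = [34992, 17280, 36288, 24192]
r6 m[X3→φ5] = [31104, 31104, 36288, 36288]
r7 m[φ0→X14] = [5184, 4032, 2430, 5184]
r7 m[φ0→X6] = [504, 504, 576, 432]
r7 m[φ1→X6] = [432, 576, 270, 648]
r7 m[φ1→X3] = [3888, 3456, 4536, 4032]
r7 m[φ2→X14] = [8, 9, 8, 6]
r7 m[φ2→X5] = [290304, 186624, 290304, 248832]
r7 m[φ3→X14] = [6, 8, 7, 9]
r7 m[φ3→X4] = [290304, 279936, 290304, 248832]
r7 m[φ4→X9] = [217728, 279936, 290304, 193536]
r7 m[φ4→X3] = [8, 9, 8, 9]
r7 m[φ5→X1] = [279936, 217728, 217728, 290304]
r7 m[φ5→X3] = [9, 5, 8, 6]
r7 m[X14→φ0] = [48, 72, 56, 54]
r7 m[X14→φ2] = [31104, 32256, 17010, 46656]
r7 m[X14→φ3] = [41472, 36288, 19440, 31104]
r7 m[X1→φ5] = [1, 1, 1, 1]
r7 m[X4→φ3] = [1, 1, 1, 1]
r7 m[X5→φ2] = [1, 1, 1, 1]
r7 m[X9→φ4] = [1, 1, 1, 1]
r7 m[X6→φ0] = [432, 576, 270, 648]
r7 m[X6→φ1] = [504, 504, 576, 432]
r7 m[X3→φ1] = [72, 45, 64, 54]
r7 m[X3→φ4] = [34992, 17280, 36288, 24192]
r7 m[X3→φ5] = [31104, 31104, 36288, 36288]
r8 m[φ0→X14] = [5184, 4032, 2430, 5184]
r8 m[φ0→X6] = [504, 504, 576, 432]
r8 m[φ1→X6] = [432, 576, 270, 648]
r8 m[φ1→X3] = [3888, 3456, 4536, 4032]
r8 m[φ2→X14] = [8, 9, 8, 6]
r8 m[φ2→X5] = [290304, 186624, 290304, 248832]
r8 m[φ3→X14] = [6, 8, 7, 9]
r8 m[φ3→X4] = [290304, 279936, 290304, 248832]
r8 m[φ4→X9] = [217728, 279936, 290304, 193536]
r8 m[φ4→X3] = [8, 9, 8, 9]
r8 m[φ5→X1] = [279936, 217728, 217728, 290304]
r8 m[φ5→X3] = [9, 5, 8, 6]
r8 m[X14→φ0] = [48, 72, 56, 54]
r8 m[X14→φ2] = [31104, 32256, 17010, 46656]
r8 m[X14→φ3] = [41472, 36288, 19440, 31104]
r8 m[X1→φ5] = [1, 1, 1, 1]
r8 m[X4→φ3] = [1, 1, 1, 1]
r8 m[X5→φ2] = [1, 1, 1, 1]
r8 m[X9→φ4] = [1, 1, 1, 1]
r8 m[X6→φ0] = [432, 576, 270, 648]
r8 m[X6→φ1] = [504, 504, 576, 432]
r8 m[X3→φ1] = [72, 45, 64, 54]
r8 m[X3→φ4] = [34992, 17280, 36288, 24192]
r8 m[X3→φ5] = [31104, 31104, 36288, 36288]
fixed point reached at round 8
traceback from X14: (X14=1, X1=3, X4=0, X5=0, X9=2, X6=1, X3=2), score=290304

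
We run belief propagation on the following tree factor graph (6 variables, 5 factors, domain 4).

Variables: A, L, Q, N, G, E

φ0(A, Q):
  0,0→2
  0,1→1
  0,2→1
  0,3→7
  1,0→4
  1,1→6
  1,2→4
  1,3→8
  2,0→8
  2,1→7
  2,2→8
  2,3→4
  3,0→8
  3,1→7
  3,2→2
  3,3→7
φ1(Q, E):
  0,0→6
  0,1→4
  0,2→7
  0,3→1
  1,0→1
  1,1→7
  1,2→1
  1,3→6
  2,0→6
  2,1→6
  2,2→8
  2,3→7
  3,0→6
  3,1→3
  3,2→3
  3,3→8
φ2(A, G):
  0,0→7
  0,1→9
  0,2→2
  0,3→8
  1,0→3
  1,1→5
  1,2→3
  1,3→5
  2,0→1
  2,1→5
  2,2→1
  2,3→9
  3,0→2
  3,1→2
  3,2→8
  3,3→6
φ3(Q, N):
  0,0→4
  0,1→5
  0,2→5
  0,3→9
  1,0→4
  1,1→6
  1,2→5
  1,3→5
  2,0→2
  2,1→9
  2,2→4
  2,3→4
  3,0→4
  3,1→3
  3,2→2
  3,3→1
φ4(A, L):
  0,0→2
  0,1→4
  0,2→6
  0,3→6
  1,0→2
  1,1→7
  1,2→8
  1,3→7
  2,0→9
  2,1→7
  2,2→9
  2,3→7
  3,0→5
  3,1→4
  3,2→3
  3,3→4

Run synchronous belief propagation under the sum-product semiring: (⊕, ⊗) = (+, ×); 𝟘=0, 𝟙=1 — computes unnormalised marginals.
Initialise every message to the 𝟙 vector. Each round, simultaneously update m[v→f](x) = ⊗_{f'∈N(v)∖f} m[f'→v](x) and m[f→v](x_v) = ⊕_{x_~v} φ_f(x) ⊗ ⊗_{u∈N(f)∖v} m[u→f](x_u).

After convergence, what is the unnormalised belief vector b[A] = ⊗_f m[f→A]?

init: all messages = 𝟙 over 4 values
r1 m[φ0→A] = [11, 22, 27, 24]
r1 m[φ0→Q] = [22, 21, 15, 26]
r1 m[φ1→Q] = [18, 15, 27, 20]
r1 m[φ1→E] = [19, 20, 19, 22]
r1 m[φ2→A] = [26, 16, 16, 18]
r1 m[φ2→G] = [13, 21, 14, 28]
r1 m[φ3→Q] = [23, 20, 19, 10]
r1 m[φ3→N] = [14, 23, 16, 19]
r1 m[φ4→A] = [18, 24, 32, 16]
r1 m[φ4→L] = [18, 22, 26, 24]
r1 m[A→φ0] = [1, 1, 1, 1]
r1 m[A→φ2] = [1, 1, 1, 1]
r1 m[A→φ4] = [1, 1, 1, 1]
r1 m[L→φ4] = [1, 1, 1, 1]
r1 m[Q→φ0] = [1, 1, 1, 1]
r1 m[Q→φ1] = [1, 1, 1, 1]
r1 m[Q→φ3] = [1, 1, 1, 1]
r1 m[N→φ3] = [1, 1, 1, 1]
r1 m[G→φ2] = [1, 1, 1, 1]
r1 m[E→φ1] = [1, 1, 1, 1]
r2 m[φ0→A] = [11, 22, 27, 24]
r2 m[φ0→Q] = [22, 21, 15, 26]
r2 m[φ1→Q] = [18, 15, 27, 20]
r2 m[φ1→E] = [19, 20, 19, 22]
r2 m[φ2→A] = [26, 16, 16, 18]
r2 m[φ2→G] = [13, 21, 14, 28]
r2 m[φ3→Q] = [23, 20, 19, 10]
r2 m[φ3→N] = [14, 23, 16, 19]
r2 m[φ4→A] = [18, 24, 32, 16]
r2 m[φ4→L] = [18, 22, 26, 24]
r2 m[A→φ0] = [468, 384, 512, 288]
r2 m[A→φ2] = [198, 528, 864, 384]
r2 m[A→φ4] = [286, 352, 432, 432]
r2 m[L→φ4] = [1, 1, 1, 1]
r2 m[Q→φ0] = [414, 300, 513, 200]
r2 m[Q→φ1] = [506, 420, 285, 260]
r2 m[Q→φ3] = [396, 315, 405, 520]
r2 m[N→φ3] = [1, 1, 1, 1]
r2 m[G→φ2] = [1, 1, 1, 1]
r2 m[E→φ1] = [1, 1, 1, 1]
r3 m[φ0→A] = [3041, 7108, 10316, 7838]
r3 m[φ0→Q] = [8872, 8372, 6676, 10412]
r3 m[φ1→Q] = [18, 15, 27, 20]
r3 m[φ1→E] = [6726, 7454, 7022, 7101]
r3 m[φ2→A] = [26, 16, 16, 18]
r3 m[φ2→G] = [4602, 9510, 5916, 14304]
r3 m[φ3→Q] = [23, 20, 19, 10]
r3 m[φ3→N] = [5734, 9075, 6215, 7279]
r3 m[φ4→A] = [18, 24, 32, 16]
r3 m[φ4→L] = [7324, 8360, 9716, 8932]
r3 m[A→φ0] = [468, 384, 512, 288]
r3 m[A→φ2] = [198, 528, 864, 384]
r3 m[A→φ4] = [286, 352, 432, 432]
r3 m[L→φ4] = [1, 1, 1, 1]
r3 m[Q→φ0] = [414, 300, 513, 200]
r3 m[Q→φ1] = [506, 420, 285, 260]
r3 m[Q→φ3] = [396, 315, 405, 520]
r3 m[N→φ3] = [1, 1, 1, 1]
r3 m[G→φ2] = [1, 1, 1, 1]
r3 m[E→φ1] = [1, 1, 1, 1]
r4 m[φ0→A] = [3041, 7108, 10316, 7838]
r4 m[φ0→Q] = [8872, 8372, 6676, 10412]
r4 m[φ1→Q] = [18, 15, 27, 20]
r4 m[φ1→E] = [6726, 7454, 7022, 7101]
r4 m[φ2→A] = [26, 16, 16, 18]
r4 m[φ2→G] = [4602, 9510, 5916, 14304]
r4 m[φ3→Q] = [23, 20, 19, 10]
r4 m[φ3→N] = [5734, 9075, 6215, 7279]
r4 m[φ4→A] = [18, 24, 32, 16]
r4 m[φ4→L] = [7324, 8360, 9716, 8932]
r4 m[A→φ0] = [468, 384, 512, 288]
r4 m[A→φ2] = [54738, 170592, 330112, 125408]
r4 m[A→φ4] = [79066, 113728, 165056, 141084]
r4 m[L→φ4] = [1, 1, 1, 1]
r4 m[Q→φ0] = [414, 300, 513, 200]
r4 m[Q→φ1] = [204056, 167440, 126844, 104120]
r4 m[Q→φ3] = [159696, 125580, 180252, 208240]
r4 m[N→φ3] = [1, 1, 1, 1]
r4 m[G→φ2] = [1, 1, 1, 1]
r4 m[E→φ1] = [1, 1, 1, 1]
r5 m[φ0→A] = [3041, 7108, 10316, 7838]
r5 m[φ0→Q] = [8872, 8372, 6676, 10412]
r5 m[φ1→Q] = [18, 15, 27, 20]
r5 m[φ1→E] = [2777560, 3061728, 2922944, 2929564]
r5 m[φ2→A] = [26, 16, 16, 18]
r5 m[φ2→G] = [1475870, 3246978, 1954628, 5014320]
r5 m[φ3→Q] = [23, 20, 19, 10]
r5 m[φ3→N] = [2334568, 3798948, 2563868, 2994412]
r5 m[φ4→A] = [18, 24, 32, 16]
r5 m[φ4→L] = [2576512, 2832088, 3292976, 2990220]
r5 m[A→φ0] = [468, 384, 512, 288]
r5 m[A→φ2] = [54738, 170592, 330112, 125408]
r5 m[A→φ4] = [79066, 113728, 165056, 141084]
r5 m[L→φ4] = [1, 1, 1, 1]
r5 m[Q→φ0] = [414, 300, 513, 200]
r5 m[Q→φ1] = [204056, 167440, 126844, 104120]
r5 m[Q→φ3] = [159696, 125580, 180252, 208240]
r5 m[N→φ3] = [1, 1, 1, 1]
r5 m[G→φ2] = [1, 1, 1, 1]
r5 m[E→φ1] = [1, 1, 1, 1]
r6 m[φ0→A] = [3041, 7108, 10316, 7838]
r6 m[φ0→Q] = [8872, 8372, 6676, 10412]
r6 m[φ1→Q] = [18, 15, 27, 20]
r6 m[φ1→E] = [2777560, 3061728, 2922944, 2929564]
r6 m[φ2→A] = [26, 16, 16, 18]
r6 m[φ2→G] = [1475870, 3246978, 1954628, 5014320]
r6 m[φ3→Q] = [23, 20, 19, 10]
r6 m[φ3→N] = [2334568, 3798948, 2563868, 2994412]
r6 m[φ4→A] = [18, 24, 32, 16]
r6 m[φ4→L] = [2576512, 2832088, 3292976, 2990220]
r6 m[A→φ0] = [468, 384, 512, 288]
r6 m[A→φ2] = [54738, 170592, 330112, 125408]
r6 m[A→φ4] = [79066, 113728, 165056, 141084]
r6 m[L→φ4] = [1, 1, 1, 1]
r6 m[Q→φ0] = [414, 300, 513, 200]
r6 m[Q→φ1] = [204056, 167440, 126844, 104120]
r6 m[Q→φ3] = [159696, 125580, 180252, 208240]
r6 m[N→φ3] = [1, 1, 1, 1]
r6 m[G→φ2] = [1, 1, 1, 1]
r6 m[E→φ1] = [1, 1, 1, 1]
fixed point reached at round 6
b[A] = ⊗ incoming = [1423188, 2729472, 5281792, 2257344]

b[A] = [1423188, 2729472, 5281792, 2257344]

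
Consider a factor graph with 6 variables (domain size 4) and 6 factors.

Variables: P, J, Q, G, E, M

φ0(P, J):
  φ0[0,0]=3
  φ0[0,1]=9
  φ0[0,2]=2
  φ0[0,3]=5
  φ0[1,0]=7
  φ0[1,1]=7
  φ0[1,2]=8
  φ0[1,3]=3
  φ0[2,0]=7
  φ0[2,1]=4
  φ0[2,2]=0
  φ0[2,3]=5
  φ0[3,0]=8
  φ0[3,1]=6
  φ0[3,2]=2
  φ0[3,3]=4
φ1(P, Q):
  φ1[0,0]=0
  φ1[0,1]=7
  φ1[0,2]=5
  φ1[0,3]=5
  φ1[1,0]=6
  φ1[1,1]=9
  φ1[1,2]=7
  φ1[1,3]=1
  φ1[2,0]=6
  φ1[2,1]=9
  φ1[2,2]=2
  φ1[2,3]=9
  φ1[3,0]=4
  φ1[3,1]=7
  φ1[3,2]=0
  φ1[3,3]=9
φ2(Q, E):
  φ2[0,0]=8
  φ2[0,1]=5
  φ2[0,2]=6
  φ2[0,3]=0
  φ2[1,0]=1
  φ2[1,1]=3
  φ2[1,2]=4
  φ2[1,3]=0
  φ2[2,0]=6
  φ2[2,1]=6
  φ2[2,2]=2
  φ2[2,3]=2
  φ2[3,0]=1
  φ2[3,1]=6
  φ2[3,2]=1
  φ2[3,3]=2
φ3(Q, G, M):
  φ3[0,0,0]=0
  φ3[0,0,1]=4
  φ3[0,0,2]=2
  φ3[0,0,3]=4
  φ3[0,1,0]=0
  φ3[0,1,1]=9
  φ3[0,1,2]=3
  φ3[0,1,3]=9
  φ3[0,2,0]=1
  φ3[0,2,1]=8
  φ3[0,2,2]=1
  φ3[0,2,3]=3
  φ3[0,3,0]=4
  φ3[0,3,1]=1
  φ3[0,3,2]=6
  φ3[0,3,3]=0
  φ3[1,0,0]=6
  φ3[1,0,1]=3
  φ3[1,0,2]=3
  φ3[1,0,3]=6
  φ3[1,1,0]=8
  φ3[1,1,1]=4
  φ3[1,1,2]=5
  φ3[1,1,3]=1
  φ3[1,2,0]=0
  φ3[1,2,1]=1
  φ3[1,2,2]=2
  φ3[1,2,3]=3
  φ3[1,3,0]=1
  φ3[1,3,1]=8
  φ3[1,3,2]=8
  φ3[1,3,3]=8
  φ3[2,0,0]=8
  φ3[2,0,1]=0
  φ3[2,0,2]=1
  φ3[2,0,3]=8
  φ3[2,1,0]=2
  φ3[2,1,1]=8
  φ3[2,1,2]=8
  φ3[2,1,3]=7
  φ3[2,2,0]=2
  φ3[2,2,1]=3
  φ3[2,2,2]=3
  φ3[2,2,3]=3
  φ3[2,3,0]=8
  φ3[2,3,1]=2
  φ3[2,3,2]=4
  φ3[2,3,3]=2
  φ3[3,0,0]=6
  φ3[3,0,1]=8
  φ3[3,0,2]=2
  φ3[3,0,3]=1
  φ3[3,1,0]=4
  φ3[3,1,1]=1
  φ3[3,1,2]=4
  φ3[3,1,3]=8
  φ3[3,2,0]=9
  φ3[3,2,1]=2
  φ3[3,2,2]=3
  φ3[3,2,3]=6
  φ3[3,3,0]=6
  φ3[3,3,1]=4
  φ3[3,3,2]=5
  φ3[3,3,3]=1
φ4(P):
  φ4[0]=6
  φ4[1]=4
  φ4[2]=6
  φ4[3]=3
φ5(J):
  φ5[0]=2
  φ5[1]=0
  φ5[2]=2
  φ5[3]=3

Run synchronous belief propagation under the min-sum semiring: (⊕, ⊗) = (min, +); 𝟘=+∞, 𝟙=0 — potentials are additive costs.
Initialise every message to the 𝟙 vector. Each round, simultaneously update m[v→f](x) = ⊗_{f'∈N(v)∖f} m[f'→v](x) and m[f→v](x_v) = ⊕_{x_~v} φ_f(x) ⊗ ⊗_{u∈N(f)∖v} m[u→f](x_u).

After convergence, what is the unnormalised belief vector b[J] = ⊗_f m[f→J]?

b[J] = [11, 11, 9, 12]

init: all messages = 𝟙 over 4 values
r1 m[φ0→P] = [2, 3, 0, 2]
r1 m[φ0→J] = [3, 4, 0, 3]
r1 m[φ1→P] = [0, 1, 2, 0]
r1 m[φ1→Q] = [0, 7, 0, 1]
r1 m[φ2→Q] = [0, 0, 2, 1]
r1 m[φ2→E] = [1, 3, 1, 0]
r1 m[φ3→Q] = [0, 0, 0, 1]
r1 m[φ3→G] = [0, 0, 0, 0]
r1 m[φ3→M] = [0, 0, 1, 0]
r1 m[φ4→P] = [6, 4, 6, 3]
r1 m[φ5→J] = [2, 0, 2, 3]
r1 m[P→φ0] = [0, 0, 0, 0]
r1 m[P→φ1] = [0, 0, 0, 0]
r1 m[P→φ4] = [0, 0, 0, 0]
r1 m[J→φ0] = [0, 0, 0, 0]
r1 m[J→φ5] = [0, 0, 0, 0]
r1 m[Q→φ1] = [0, 0, 0, 0]
r1 m[Q→φ2] = [0, 0, 0, 0]
r1 m[Q→φ3] = [0, 0, 0, 0]
r1 m[G→φ3] = [0, 0, 0, 0]
r1 m[E→φ2] = [0, 0, 0, 0]
r1 m[M→φ3] = [0, 0, 0, 0]
r2 m[φ0→P] = [2, 3, 0, 2]
r2 m[φ0→J] = [3, 4, 0, 3]
r2 m[φ1→P] = [0, 1, 2, 0]
r2 m[φ1→Q] = [0, 7, 0, 1]
r2 m[φ2→Q] = [0, 0, 2, 1]
r2 m[φ2→E] = [1, 3, 1, 0]
r2 m[φ3→Q] = [0, 0, 0, 1]
r2 m[φ3→G] = [0, 0, 0, 0]
r2 m[φ3→M] = [0, 0, 1, 0]
r2 m[φ4→P] = [6, 4, 6, 3]
r2 m[φ5→J] = [2, 0, 2, 3]
r2 m[P→φ0] = [6, 5, 8, 3]
r2 m[P→φ1] = [8, 7, 6, 5]
r2 m[P→φ4] = [2, 4, 2, 2]
r2 m[J→φ0] = [2, 0, 2, 3]
r2 m[J→φ5] = [3, 4, 0, 3]
r2 m[Q→φ1] = [0, 0, 2, 2]
r2 m[Q→φ2] = [0, 7, 0, 2]
r2 m[Q→φ3] = [0, 7, 2, 2]
r2 m[G→φ3] = [0, 0, 0, 0]
r2 m[E→φ2] = [0, 0, 0, 0]
r2 m[M→φ3] = [0, 0, 0, 0]
r3 m[φ0→P] = [4, 6, 2, 4]
r3 m[φ0→J] = [9, 9, 5, 7]
r3 m[φ1→P] = [0, 3, 4, 2]
r3 m[φ1→Q] = [8, 12, 5, 8]
r3 m[φ2→Q] = [0, 0, 2, 1]
r3 m[φ2→E] = [3, 5, 2, 0]
r3 m[φ3→Q] = [0, 0, 0, 1]
r3 m[φ3→G] = [0, 0, 1, 0]
r3 m[φ3→M] = [0, 1, 1, 0]
r3 m[φ4→P] = [6, 4, 6, 3]
r3 m[φ5→J] = [2, 0, 2, 3]
r3 m[P→φ0] = [6, 5, 8, 3]
r3 m[P→φ1] = [8, 7, 6, 5]
r3 m[P→φ4] = [2, 4, 2, 2]
r3 m[J→φ0] = [2, 0, 2, 3]
r3 m[J→φ5] = [3, 4, 0, 3]
r3 m[Q→φ1] = [0, 0, 2, 2]
r3 m[Q→φ2] = [0, 7, 0, 2]
r3 m[Q→φ3] = [0, 7, 2, 2]
r3 m[G→φ3] = [0, 0, 0, 0]
r3 m[E→φ2] = [0, 0, 0, 0]
r3 m[M→φ3] = [0, 0, 0, 0]
r4 m[φ0→P] = [4, 6, 2, 4]
r4 m[φ0→J] = [9, 9, 5, 7]
r4 m[φ1→P] = [0, 3, 4, 2]
r4 m[φ1→Q] = [8, 12, 5, 8]
r4 m[φ2→Q] = [0, 0, 2, 1]
r4 m[φ2→E] = [3, 5, 2, 0]
r4 m[φ3→Q] = [0, 0, 0, 1]
r4 m[φ3→G] = [0, 0, 1, 0]
r4 m[φ3→M] = [0, 1, 1, 0]
r4 m[φ4→P] = [6, 4, 6, 3]
r4 m[φ5→J] = [2, 0, 2, 3]
r4 m[P→φ0] = [6, 7, 10, 5]
r4 m[P→φ1] = [10, 10, 8, 7]
r4 m[P→φ4] = [4, 9, 6, 6]
r4 m[J→φ0] = [2, 0, 2, 3]
r4 m[J→φ5] = [9, 9, 5, 7]
r4 m[Q→φ1] = [0, 0, 2, 2]
r4 m[Q→φ2] = [8, 12, 5, 9]
r4 m[Q→φ3] = [8, 12, 7, 9]
r4 m[G→φ3] = [0, 0, 0, 0]
r4 m[E→φ2] = [0, 0, 0, 0]
r4 m[M→φ3] = [0, 0, 0, 0]
r5 m[φ0→P] = [4, 6, 2, 4]
r5 m[φ0→J] = [9, 11, 7, 9]
r5 m[φ1→P] = [0, 3, 4, 2]
r5 m[φ1→Q] = [10, 14, 7, 11]
r5 m[φ2→Q] = [0, 0, 2, 1]
r5 m[φ2→E] = [10, 11, 7, 7]
r5 m[φ3→Q] = [0, 0, 0, 1]
r5 m[φ3→G] = [7, 8, 9, 8]
r5 m[φ3→M] = [8, 7, 8, 8]
r5 m[φ4→P] = [6, 4, 6, 3]
r5 m[φ5→J] = [2, 0, 2, 3]
r5 m[P→φ0] = [6, 7, 10, 5]
r5 m[P→φ1] = [10, 10, 8, 7]
r5 m[P→φ4] = [4, 9, 6, 6]
r5 m[J→φ0] = [2, 0, 2, 3]
r5 m[J→φ5] = [9, 9, 5, 7]
r5 m[Q→φ1] = [0, 0, 2, 2]
r5 m[Q→φ2] = [8, 12, 5, 9]
r5 m[Q→φ3] = [8, 12, 7, 9]
r5 m[G→φ3] = [0, 0, 0, 0]
r5 m[E→φ2] = [0, 0, 0, 0]
r5 m[M→φ3] = [0, 0, 0, 0]
r6 m[φ0→P] = [4, 6, 2, 4]
r6 m[φ0→J] = [9, 11, 7, 9]
r6 m[φ1→P] = [0, 3, 4, 2]
r6 m[φ1→Q] = [10, 14, 7, 11]
r6 m[φ2→Q] = [0, 0, 2, 1]
r6 m[φ2→E] = [10, 11, 7, 7]
r6 m[φ3→Q] = [0, 0, 0, 1]
r6 m[φ3→G] = [7, 8, 9, 8]
r6 m[φ3→M] = [8, 7, 8, 8]
r6 m[φ4→P] = [6, 4, 6, 3]
r6 m[φ5→J] = [2, 0, 2, 3]
r6 m[P→φ0] = [6, 7, 10, 5]
r6 m[P→φ1] = [10, 10, 8, 7]
r6 m[P→φ4] = [4, 9, 6, 6]
r6 m[J→φ0] = [2, 0, 2, 3]
r6 m[J→φ5] = [9, 11, 7, 9]
r6 m[Q→φ1] = [0, 0, 2, 2]
r6 m[Q→φ2] = [10, 14, 7, 12]
r6 m[Q→φ3] = [10, 14, 9, 12]
r6 m[G→φ3] = [0, 0, 0, 0]
r6 m[E→φ2] = [0, 0, 0, 0]
r6 m[M→φ3] = [0, 0, 0, 0]
r7 m[φ0→P] = [4, 6, 2, 4]
r7 m[φ0→J] = [9, 11, 7, 9]
r7 m[φ1→P] = [0, 3, 4, 2]
r7 m[φ1→Q] = [10, 14, 7, 11]
r7 m[φ2→Q] = [0, 0, 2, 1]
r7 m[φ2→E] = [13, 13, 9, 9]
r7 m[φ3→Q] = [0, 0, 0, 1]
r7 m[φ3→G] = [9, 10, 11, 10]
r7 m[φ3→M] = [10, 9, 10, 10]
r7 m[φ4→P] = [6, 4, 6, 3]
r7 m[φ5→J] = [2, 0, 2, 3]
r7 m[P→φ0] = [6, 7, 10, 5]
r7 m[P→φ1] = [10, 10, 8, 7]
r7 m[P→φ4] = [4, 9, 6, 6]
r7 m[J→φ0] = [2, 0, 2, 3]
r7 m[J→φ5] = [9, 11, 7, 9]
r7 m[Q→φ1] = [0, 0, 2, 2]
r7 m[Q→φ2] = [10, 14, 7, 12]
r7 m[Q→φ3] = [10, 14, 9, 12]
r7 m[G→φ3] = [0, 0, 0, 0]
r7 m[E→φ2] = [0, 0, 0, 0]
r7 m[M→φ3] = [0, 0, 0, 0]
r8 m[φ0→P] = [4, 6, 2, 4]
r8 m[φ0→J] = [9, 11, 7, 9]
r8 m[φ1→P] = [0, 3, 4, 2]
r8 m[φ1→Q] = [10, 14, 7, 11]
r8 m[φ2→Q] = [0, 0, 2, 1]
r8 m[φ2→E] = [13, 13, 9, 9]
r8 m[φ3→Q] = [0, 0, 0, 1]
r8 m[φ3→G] = [9, 10, 11, 10]
r8 m[φ3→M] = [10, 9, 10, 10]
r8 m[φ4→P] = [6, 4, 6, 3]
r8 m[φ5→J] = [2, 0, 2, 3]
r8 m[P→φ0] = [6, 7, 10, 5]
r8 m[P→φ1] = [10, 10, 8, 7]
r8 m[P→φ4] = [4, 9, 6, 6]
r8 m[J→φ0] = [2, 0, 2, 3]
r8 m[J→φ5] = [9, 11, 7, 9]
r8 m[Q→φ1] = [0, 0, 2, 2]
r8 m[Q→φ2] = [10, 14, 7, 12]
r8 m[Q→φ3] = [10, 14, 9, 12]
r8 m[G→φ3] = [0, 0, 0, 0]
r8 m[E→φ2] = [0, 0, 0, 0]
r8 m[M→φ3] = [0, 0, 0, 0]
fixed point reached at round 8
b[J] = ⊗ incoming = [11, 11, 9, 12]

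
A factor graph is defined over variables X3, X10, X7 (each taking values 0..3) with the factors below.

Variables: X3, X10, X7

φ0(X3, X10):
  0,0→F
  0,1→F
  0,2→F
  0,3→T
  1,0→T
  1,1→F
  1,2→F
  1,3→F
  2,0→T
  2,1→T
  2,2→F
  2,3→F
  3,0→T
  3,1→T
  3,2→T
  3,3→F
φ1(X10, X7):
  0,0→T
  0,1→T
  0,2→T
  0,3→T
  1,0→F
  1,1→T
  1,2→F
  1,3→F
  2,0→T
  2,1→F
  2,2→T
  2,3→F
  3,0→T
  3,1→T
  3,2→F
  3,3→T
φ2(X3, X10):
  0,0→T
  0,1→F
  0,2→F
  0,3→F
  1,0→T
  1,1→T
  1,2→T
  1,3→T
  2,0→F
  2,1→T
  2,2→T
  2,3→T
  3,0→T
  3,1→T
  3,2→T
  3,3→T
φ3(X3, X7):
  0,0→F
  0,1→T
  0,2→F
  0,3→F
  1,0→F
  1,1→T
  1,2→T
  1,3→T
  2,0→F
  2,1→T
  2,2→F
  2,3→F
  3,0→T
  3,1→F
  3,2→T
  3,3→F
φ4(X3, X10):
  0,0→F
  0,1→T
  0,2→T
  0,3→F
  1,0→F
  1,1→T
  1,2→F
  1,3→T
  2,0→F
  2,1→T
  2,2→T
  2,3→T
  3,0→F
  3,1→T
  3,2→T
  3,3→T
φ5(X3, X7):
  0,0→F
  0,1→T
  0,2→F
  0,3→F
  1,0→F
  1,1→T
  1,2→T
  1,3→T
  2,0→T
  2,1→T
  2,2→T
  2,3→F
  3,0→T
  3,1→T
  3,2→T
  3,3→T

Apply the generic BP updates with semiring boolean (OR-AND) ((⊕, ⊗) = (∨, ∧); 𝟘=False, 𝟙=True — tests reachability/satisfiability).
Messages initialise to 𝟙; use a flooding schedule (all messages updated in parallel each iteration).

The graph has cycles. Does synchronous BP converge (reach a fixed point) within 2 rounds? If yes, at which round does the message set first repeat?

NOT CONVERGED within 2 rounds

init: all messages = 𝟙 over 4 values
r1 m[φ0→X3] = [T, T, T, T]
r1 m[φ0→X10] = [T, T, T, T]
r1 m[φ1→X10] = [T, T, T, T]
r1 m[φ1→X7] = [T, T, T, T]
r1 m[φ2→X3] = [T, T, T, T]
r1 m[φ2→X10] = [T, T, T, T]
r1 m[φ3→X3] = [T, T, T, T]
r1 m[φ3→X7] = [T, T, T, T]
r1 m[φ4→X3] = [T, T, T, T]
r1 m[φ4→X10] = [F, T, T, T]
r1 m[φ5→X3] = [T, T, T, T]
r1 m[φ5→X7] = [T, T, T, T]
r1 m[X3→φ0] = [T, T, T, T]
r1 m[X3→φ2] = [T, T, T, T]
r1 m[X3→φ3] = [T, T, T, T]
r1 m[X3→φ4] = [T, T, T, T]
r1 m[X3→φ5] = [T, T, T, T]
r1 m[X10→φ0] = [T, T, T, T]
r1 m[X10→φ1] = [T, T, T, T]
r1 m[X10→φ2] = [T, T, T, T]
r1 m[X10→φ4] = [T, T, T, T]
r1 m[X7→φ1] = [T, T, T, T]
r1 m[X7→φ3] = [T, T, T, T]
r1 m[X7→φ5] = [T, T, T, T]
r2 m[φ0→X3] = [T, T, T, T]
r2 m[φ0→X10] = [T, T, T, T]
r2 m[φ1→X10] = [T, T, T, T]
r2 m[φ1→X7] = [T, T, T, T]
r2 m[φ2→X3] = [T, T, T, T]
r2 m[φ2→X10] = [T, T, T, T]
r2 m[φ3→X3] = [T, T, T, T]
r2 m[φ3→X7] = [T, T, T, T]
r2 m[φ4→X3] = [T, T, T, T]
r2 m[φ4→X10] = [F, T, T, T]
r2 m[φ5→X3] = [T, T, T, T]
r2 m[φ5→X7] = [T, T, T, T]
r2 m[X3→φ0] = [T, T, T, T]
r2 m[X3→φ2] = [T, T, T, T]
r2 m[X3→φ3] = [T, T, T, T]
r2 m[X3→φ4] = [T, T, T, T]
r2 m[X3→φ5] = [T, T, T, T]
r2 m[X10→φ0] = [F, T, T, T]
r2 m[X10→φ1] = [F, T, T, T]
r2 m[X10→φ2] = [F, T, T, T]
r2 m[X10→φ4] = [T, T, T, T]
r2 m[X7→φ1] = [T, T, T, T]
r2 m[X7→φ3] = [T, T, T, T]
r2 m[X7→φ5] = [T, T, T, T]
no fixed point within 2 rounds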